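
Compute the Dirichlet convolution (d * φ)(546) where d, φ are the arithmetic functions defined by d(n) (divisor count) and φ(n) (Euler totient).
(d * φ)(546) = 1344

Divisors of 546: [1, 2, 3, 6, 7, 13, 14, 21, 26, 39, 42, 78, 91, 182, 273, 546]. For each d | 546:
  d = 1: d(1) · φ(546/1) = 1 · 144 = 144
  d = 2: d(2) · φ(546/2) = 2 · 144 = 288
  d = 3: d(3) · φ(546/3) = 2 · 72 = 144
  d = 6: d(6) · φ(546/6) = 4 · 72 = 288
  d = 7: d(7) · φ(546/7) = 2 · 24 = 48
  d = 13: d(13) · φ(546/13) = 2 · 12 = 24
  d = 14: d(14) · φ(546/14) = 4 · 24 = 96
  d = 21: d(21) · φ(546/21) = 4 · 12 = 48
  d = 26: d(26) · φ(546/26) = 4 · 12 = 48
  d = 39: d(39) · φ(546/39) = 4 · 6 = 24
  d = 42: d(42) · φ(546/42) = 8 · 12 = 96
  d = 78: d(78) · φ(546/78) = 8 · 6 = 48
  d = 91: d(91) · φ(546/91) = 4 · 2 = 8
  d = 182: d(182) · φ(546/182) = 8 · 2 = 16
  d = 273: d(273) · φ(546/273) = 8 · 1 = 8
  d = 546: d(546) · φ(546/546) = 16 · 1 = 16
Summing: (d * φ)(546) = 144 + 288 + 144 + 288 + 48 + 24 + 96 + 48 + 48 + 24 + 96 + 48 + 8 + 16 + 8 + 16 = 1344.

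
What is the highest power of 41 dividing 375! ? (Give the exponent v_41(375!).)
v_41(375!) = 9

Legendre's formula: v_p(n!) = Σ_{k ≥ 1} ⌊n / p^k⌋. For p = 41, n = 375, the terms are:
  ⌊375/41^1⌋ = ⌊375/41⌋ = 9
(the next term ⌊375/41^2⌋ = 0, terminating the sum). Summing: v_41(375!) = 9 = 9.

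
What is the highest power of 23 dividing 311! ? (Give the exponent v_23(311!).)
v_23(311!) = 13

Legendre's formula: v_p(n!) = Σ_{k ≥ 1} ⌊n / p^k⌋. For p = 23, n = 311, the terms are:
  ⌊311/23^1⌋ = ⌊311/23⌋ = 13
(the next term ⌊311/23^2⌋ = 0, terminating the sum). Summing: v_23(311!) = 13 = 13.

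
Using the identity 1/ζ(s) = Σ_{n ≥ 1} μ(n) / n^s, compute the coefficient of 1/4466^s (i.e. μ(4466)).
μ(4466) = 1

Factor n = 4466 = 2 · 7 · 11 · 29. μ(n) = 0 if any exponent ≥ 2 (not squarefree); otherwise μ(n) = (−1)^{ω(n)} where ω(n) is the number of distinct prime factors. Applying: μ(4466) = 1.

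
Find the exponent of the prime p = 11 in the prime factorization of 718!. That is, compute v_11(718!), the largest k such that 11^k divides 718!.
v_11(718!) = 70

Legendre's formula: v_p(n!) = Σ_{k ≥ 1} ⌊n / p^k⌋. For p = 11, n = 718, the terms are:
  ⌊718/11^1⌋ = ⌊718/11⌋ = 65
  ⌊718/11^2⌋ = ⌊718/121⌋ = 5
(the next term ⌊718/11^3⌋ = 0, terminating the sum). Summing: v_11(718!) = 65 + 5 = 70.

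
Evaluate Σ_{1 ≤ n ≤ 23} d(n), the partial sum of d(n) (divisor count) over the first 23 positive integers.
Σ_{n ≤ 23} d(n) = 76

Compute d(n) for each 1 ≤ n ≤ 23: d(1) = 1, d(2) = 2, d(3) = 2, d(4) = 3, d(5) = 2, d(6) = 4, d(7) = 2, d(8) = 4, d(9) = 3, d(10) = 4, d(11) = 2, d(12) = 6, d(13) = 2, d(14) = 4, d(15) = 4, d(16) = 5, d(17) = 2, d(18) = 6, d(19) = 2, d(20) = 6, d(21) = 4, d(22) = 4, d(23) = 2. Summing all 23 values: 76. (Dirichlet's divisor formula: Σ_{n ≤ x} d(n) = x ln(x) + (2γ − 1) x + O(√x). For x = 23, the asymptotic estimate is ≈ 75.67.)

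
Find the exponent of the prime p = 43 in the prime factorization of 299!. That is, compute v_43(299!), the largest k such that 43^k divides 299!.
v_43(299!) = 6

Legendre's formula: v_p(n!) = Σ_{k ≥ 1} ⌊n / p^k⌋. For p = 43, n = 299, the terms are:
  ⌊299/43^1⌋ = ⌊299/43⌋ = 6
(the next term ⌊299/43^2⌋ = 0, terminating the sum). Summing: v_43(299!) = 6 = 6.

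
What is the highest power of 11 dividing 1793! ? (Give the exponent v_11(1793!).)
v_11(1793!) = 178

Legendre's formula: v_p(n!) = Σ_{k ≥ 1} ⌊n / p^k⌋. For p = 11, n = 1793, the terms are:
  ⌊1793/11^1⌋ = ⌊1793/11⌋ = 163
  ⌊1793/11^2⌋ = ⌊1793/121⌋ = 14
  ⌊1793/11^3⌋ = ⌊1793/1331⌋ = 1
(the next term ⌊1793/11^4⌋ = 0, terminating the sum). Summing: v_11(1793!) = 163 + 14 + 1 = 178.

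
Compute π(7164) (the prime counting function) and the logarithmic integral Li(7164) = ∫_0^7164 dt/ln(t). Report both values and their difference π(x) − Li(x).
π(7164) = 916;  Li(7164) ≈ 932.83;  π(x) − Li(x) ≈ -16.83.

Direct count of primes ≤ 7164 gives π(7164) = 916. Numerical evaluation of the logarithmic integral gives Li(7164) ≈ 932.83. The difference π(x) − Li(x) ≈ -16.83 is typically negative for small/moderate x (Li(x) overestimates), though Littlewood's theorem shows this sign changes infinitely often.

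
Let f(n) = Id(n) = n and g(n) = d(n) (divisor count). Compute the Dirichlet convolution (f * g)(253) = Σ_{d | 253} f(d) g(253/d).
(Id * d)(253) = 325

Divisors of 253: [1, 11, 23, 253]. For each d | 253:
  d = 1: Id(1) · d(253/1) = 1 · 4 = 4
  d = 11: Id(11) · d(253/11) = 11 · 2 = 22
  d = 23: Id(23) · d(253/23) = 23 · 2 = 46
  d = 253: Id(253) · d(253/253) = 253 · 1 = 253
Summing: (Id * d)(253) = 4 + 22 + 46 + 253 = 325.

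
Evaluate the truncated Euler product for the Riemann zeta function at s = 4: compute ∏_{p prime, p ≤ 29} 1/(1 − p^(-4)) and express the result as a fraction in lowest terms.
∏ = 626138917577216391721784411/578515538500128866304000000

The primes p ≤ 29 are [2, 3, 5, 7, 11, 13, 17, 19, 23, 29]. For each prime, (1 − 1/p^4)^(-1) = p^4 / (p^4 − 1). The product is (1 − 1/2^4)^(-1), (1 − 1/3^4)^(-1), (1 − 1/5^4)^(-1), (1 − 1/7^4)^(-1), (1 − 1/11^4)^(-1), (1 − 1/13^4)^(-1), (1 − 1/17^4)^(-1), (1 − 1/19^4)^(-1), (1 − 1/23^4)^(-1), (1 − 1/29^4)^(-1) = ∏ p^4 / (p^4 − 1) = 626138917577216391721784411/578515538500128866304000000.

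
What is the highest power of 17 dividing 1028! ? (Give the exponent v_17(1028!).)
v_17(1028!) = 63

Legendre's formula: v_p(n!) = Σ_{k ≥ 1} ⌊n / p^k⌋. For p = 17, n = 1028, the terms are:
  ⌊1028/17^1⌋ = ⌊1028/17⌋ = 60
  ⌊1028/17^2⌋ = ⌊1028/289⌋ = 3
(the next term ⌊1028/17^3⌋ = 0, terminating the sum). Summing: v_17(1028!) = 60 + 3 = 63.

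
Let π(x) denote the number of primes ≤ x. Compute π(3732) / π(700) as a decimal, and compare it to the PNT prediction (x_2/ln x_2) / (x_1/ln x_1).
π(3732)/π(700) = 520/125 ≈ 4.1600;  PNT prediction ≈ 4.2466.

π(700) = 125 and π(3732) = 520, so π(3732)/π(700) ≈ 4.1600. The PNT-predicted ratio is (3732/ln(3732)) / (700/ln(700)) ≈ 4.2466. The two agree to within a few percent, as expected.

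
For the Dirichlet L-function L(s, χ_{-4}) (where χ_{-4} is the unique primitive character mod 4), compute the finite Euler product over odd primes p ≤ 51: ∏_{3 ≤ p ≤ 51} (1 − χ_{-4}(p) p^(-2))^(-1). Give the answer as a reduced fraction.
∏ = 114726379539814929565547/125247697987829760000000

The odd primes p ≤ 51 are [3, 5, 7, 11, 13, 17, 19, 23, 29, 31, 37, 41, 43, 47]. For each, χ(p) = 1 if p ≡ 1 mod 4, χ(p) = −1 if p ≡ 3 mod 4. Taking (1 − χ(p)/p^2)^(-1) = p^2/(p^2 − χ(p)): (1 − (-1)/3^2)^(-1) · (1 − (1)/5^2)^(-1) · (1 − (-1)/7^2)^(-1) · (1 − (-1)/11^2)^(-1) · (1 − (1)/13^2)^(-1) · (1 − (1)/17^2)^(-1) · (1 − (-1)/19^2)^(-1) · (1 − (-1)/23^2)^(-1) · (1 − (1)/29^2)^(-1) · (1 − (-1)/31^2)^(-1) · (1 − (1)/37^2)^(-1) · (1 − (1)/41^2)^(-1) · (1 − (-1)/43^2)^(-1) · (1 − (-1)/47^2)^(-1) = 114726379539814929565547/125247697987829760000000.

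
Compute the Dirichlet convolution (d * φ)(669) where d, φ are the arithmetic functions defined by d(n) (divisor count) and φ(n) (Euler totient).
(d * φ)(669) = 896

Divisors of 669: [1, 3, 223, 669]. For each d | 669:
  d = 1: d(1) · φ(669/1) = 1 · 444 = 444
  d = 3: d(3) · φ(669/3) = 2 · 222 = 444
  d = 223: d(223) · φ(669/223) = 2 · 2 = 4
  d = 669: d(669) · φ(669/669) = 4 · 1 = 4
Summing: (d * φ)(669) = 444 + 444 + 4 + 4 = 896.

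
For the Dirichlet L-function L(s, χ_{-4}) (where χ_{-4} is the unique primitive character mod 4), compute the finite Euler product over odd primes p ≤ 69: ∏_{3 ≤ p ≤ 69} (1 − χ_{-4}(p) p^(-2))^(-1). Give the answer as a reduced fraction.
∏ = 186965264422467473784849459249589/204088016612535111254016000000000

The odd primes p ≤ 69 are [3, 5, 7, 11, 13, 17, 19, 23, 29, 31, 37, 41, 43, 47, 53, 59, 61, 67]. For each, χ(p) = 1 if p ≡ 1 mod 4, χ(p) = −1 if p ≡ 3 mod 4. Taking (1 − χ(p)/p^2)^(-1) = p^2/(p^2 − χ(p)): (1 − (-1)/3^2)^(-1) · (1 − (1)/5^2)^(-1) · (1 − (-1)/7^2)^(-1) · (1 − (-1)/11^2)^(-1) · (1 − (1)/13^2)^(-1) · (1 − (1)/17^2)^(-1) · (1 − (-1)/19^2)^(-1) · (1 − (-1)/23^2)^(-1) · (1 − (1)/29^2)^(-1) · (1 − (-1)/31^2)^(-1) · (1 − (1)/37^2)^(-1) · (1 − (1)/41^2)^(-1) · (1 − (-1)/43^2)^(-1) · (1 − (-1)/47^2)^(-1) · (1 − (1)/53^2)^(-1) · (1 − (-1)/59^2)^(-1) · (1 − (1)/61^2)^(-1) · (1 − (-1)/67^2)^(-1) = 186965264422467473784849459249589/204088016612535111254016000000000.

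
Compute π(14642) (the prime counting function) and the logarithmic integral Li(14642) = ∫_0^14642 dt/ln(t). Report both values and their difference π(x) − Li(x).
π(14642) = 1715;  Li(14642) ≈ 1739.35;  π(x) − Li(x) ≈ -24.35.

Direct count of primes ≤ 14642 gives π(14642) = 1715. Numerical evaluation of the logarithmic integral gives Li(14642) ≈ 1739.35. The difference π(x) − Li(x) ≈ -24.35 is typically negative for small/moderate x (Li(x) overestimates), though Littlewood's theorem shows this sign changes infinitely often.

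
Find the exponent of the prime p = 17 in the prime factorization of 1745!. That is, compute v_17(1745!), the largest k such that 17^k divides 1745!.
v_17(1745!) = 108

Legendre's formula: v_p(n!) = Σ_{k ≥ 1} ⌊n / p^k⌋. For p = 17, n = 1745, the terms are:
  ⌊1745/17^1⌋ = ⌊1745/17⌋ = 102
  ⌊1745/17^2⌋ = ⌊1745/289⌋ = 6
(the next term ⌊1745/17^3⌋ = 0, terminating the sum). Summing: v_17(1745!) = 102 + 6 = 108.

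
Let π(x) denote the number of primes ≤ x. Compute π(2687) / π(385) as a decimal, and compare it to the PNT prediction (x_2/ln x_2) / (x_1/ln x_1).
π(2687)/π(385) = 390/76 ≈ 5.1316;  PNT prediction ≈ 5.2619.

π(385) = 76 and π(2687) = 390, so π(2687)/π(385) ≈ 5.1316. The PNT-predicted ratio is (2687/ln(2687)) / (385/ln(385)) ≈ 5.2619. The two agree to within a few percent, as expected.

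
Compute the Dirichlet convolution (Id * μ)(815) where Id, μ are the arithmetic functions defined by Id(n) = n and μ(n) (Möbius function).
(Id * μ)(815) = 648

Divisors of 815: [1, 5, 163, 815]. For each d | 815:
  d = 1: Id(1) · μ(815/1) = 1 · 1 = 1
  d = 5: Id(5) · μ(815/5) = 5 · -1 = -5
  d = 163: Id(163) · μ(815/163) = 163 · -1 = -163
  d = 815: Id(815) · μ(815/815) = 815 · 1 = 815
Summing: (Id * μ)(815) = 1 + -5 + -163 + 815 = 648.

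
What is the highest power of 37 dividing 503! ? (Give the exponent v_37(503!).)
v_37(503!) = 13

Legendre's formula: v_p(n!) = Σ_{k ≥ 1} ⌊n / p^k⌋. For p = 37, n = 503, the terms are:
  ⌊503/37^1⌋ = ⌊503/37⌋ = 13
(the next term ⌊503/37^2⌋ = 0, terminating the sum). Summing: v_37(503!) = 13 = 13.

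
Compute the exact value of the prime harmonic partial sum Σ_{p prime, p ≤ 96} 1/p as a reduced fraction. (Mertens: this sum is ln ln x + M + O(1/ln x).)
Σ 1/p = 42605658161771733665696611824842057/23768741896345550770650537601358310

π(96) = 24, so the primes ≤ 96 are [2, 3, 5, 7, 11, 13, 17, 19, 23, 29, 31, 37, 41, 43, 47, 53, 59, 61, 67, 71, 73, 79, 83, 89]. Summing 1/p over these primes: 42605658161771733665696611824842057/23768741896345550770650537601358310 ≈ 1.7925. Mertens estimate ln ln(96) + 0.2615 ≈ 1.7798.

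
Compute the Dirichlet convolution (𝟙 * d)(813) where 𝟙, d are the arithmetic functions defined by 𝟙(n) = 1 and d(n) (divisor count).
(𝟙 * d)(813) = 9

Divisors of 813: [1, 3, 271, 813]. For each d | 813:
  d = 1: 𝟙(1) · d(813/1) = 1 · 4 = 4
  d = 3: 𝟙(3) · d(813/3) = 1 · 2 = 2
  d = 271: 𝟙(271) · d(813/271) = 1 · 2 = 2
  d = 813: 𝟙(813) · d(813/813) = 1 · 1 = 1
Summing: (𝟙 * d)(813) = 4 + 2 + 2 + 1 = 9.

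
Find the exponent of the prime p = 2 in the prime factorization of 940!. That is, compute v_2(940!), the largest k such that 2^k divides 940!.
v_2(940!) = 934

Legendre's formula: v_p(n!) = Σ_{k ≥ 1} ⌊n / p^k⌋. For p = 2, n = 940, the terms are:
  ⌊940/2^1⌋ = ⌊940/2⌋ = 470
  ⌊940/2^2⌋ = ⌊940/4⌋ = 235
  ⌊940/2^3⌋ = ⌊940/8⌋ = 117
  ⌊940/2^4⌋ = ⌊940/16⌋ = 58
  ⌊940/2^5⌋ = ⌊940/32⌋ = 29
  ⌊940/2^6⌋ = ⌊940/64⌋ = 14
  ⌊940/2^7⌋ = ⌊940/128⌋ = 7
  ⌊940/2^8⌋ = ⌊940/256⌋ = 3
  ⌊940/2^9⌋ = ⌊940/512⌋ = 1
(the next term ⌊940/2^10⌋ = 0, terminating the sum). Summing: v_2(940!) = 470 + 235 + 117 + 58 + 29 + 14 + 7 + 3 + 1 = 934.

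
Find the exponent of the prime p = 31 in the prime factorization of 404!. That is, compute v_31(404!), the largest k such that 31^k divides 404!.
v_31(404!) = 13

Legendre's formula: v_p(n!) = Σ_{k ≥ 1} ⌊n / p^k⌋. For p = 31, n = 404, the terms are:
  ⌊404/31^1⌋ = ⌊404/31⌋ = 13
(the next term ⌊404/31^2⌋ = 0, terminating the sum). Summing: v_31(404!) = 13 = 13.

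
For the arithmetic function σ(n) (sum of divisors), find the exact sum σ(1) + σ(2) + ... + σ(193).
Σ_{n ≤ 193} σ(n) = 30684

Compute σ(n) for each 1 ≤ n ≤ 193: σ(1) = 1, σ(2) = 3, σ(3) = 4, σ(4) = 7, σ(5) = 6, σ(6) = 12, σ(7) = 8, σ(8) = 15, σ(9) = 13, σ(10) = 18, σ(11) = 12, σ(12) = 28, σ(13) = 14, σ(14) = 24, σ(15) = 24, σ(16) = 31, σ(17) = 18, σ(18) = 39, σ(19) = 20, σ(20) = 42, σ(21) = 32, σ(22) = 36, σ(23) = 24, σ(24) = 60, σ(25) = 31, σ(26) = 42, σ(27) = 40, σ(28) = 56, σ(29) = 30, σ(30) = 72, σ(31) = 32, σ(32) = 63, σ(33) = 48, σ(34) = 54, σ(35) = 48, σ(36) = 91, σ(37) = 38, σ(38) = 60, σ(39) = 56, σ(40) = 90, σ(41) = 42, σ(42) = 96, σ(43) = 44, σ(44) = 84, σ(45) = 78, σ(46) = 72, σ(47) = 48, σ(48) = 124, σ(49) = 57, σ(50) = 93, σ(51) = 72, σ(52) = 98, σ(53) = 54, σ(54) = 120, σ(55) = 72, σ(56) = 120, σ(57) = 80, σ(58) = 90, σ(59) = 60, σ(60) = 168, σ(61) = 62, σ(62) = 96, σ(63) = 104, σ(64) = 127, σ(65) = 84, σ(66) = 144, σ(67) = 68, σ(68) = 126, σ(69) = 96, σ(70) = 144, σ(71) = 72, σ(72) = 195, σ(73) = 74, σ(74) = 114, σ(75) = 124, σ(76) = 140, σ(77) = 96, σ(78) = 168, σ(79) = 80, σ(80) = 186, σ(81) = 121, σ(82) = 126, σ(83) = 84, σ(84) = 224, σ(85) = 108, σ(86) = 132, σ(87) = 120, σ(88) = 180, σ(89) = 90, σ(90) = 234, σ(91) = 112, σ(92) = 168, σ(93) = 128, σ(94) = 144, σ(95) = 120, σ(96) = 252, σ(97) = 98, σ(98) = 171, σ(99) = 156, σ(100) = 217, σ(101) = 102, σ(102) = 216, σ(103) = 104, σ(104) = 210, σ(105) = 192, σ(106) = 162, σ(107) = 108, σ(108) = 280, σ(109) = 110, σ(110) = 216, σ(111) = 152, σ(112) = 248, σ(113) = 114, σ(114) = 240, σ(115) = 144, σ(116) = 210, σ(117) = 182, σ(118) = 180, σ(119) = 144, σ(120) = 360, σ(121) = 133, σ(122) = 186, σ(123) = 168, σ(124) = 224, σ(125) = 156, σ(126) = 312, σ(127) = 128, σ(128) = 255, σ(129) = 176, σ(130) = 252, σ(131) = 132, σ(132) = 336, σ(133) = 160, σ(134) = 204, σ(135) = 240, σ(136) = 270, σ(137) = 138, σ(138) = 288, σ(139) = 140, σ(140) = 336, σ(141) = 192, σ(142) = 216, σ(143) = 168, σ(144) = 403, σ(145) = 180, σ(146) = 222, σ(147) = 228, σ(148) = 266, σ(149) = 150, σ(150) = 372, σ(151) = 152, σ(152) = 300, σ(153) = 234, σ(154) = 288, σ(155) = 192, σ(156) = 392, σ(157) = 158, σ(158) = 240, σ(159) = 216, σ(160) = 378, σ(161) = 192, σ(162) = 363, σ(163) = 164, σ(164) = 294, σ(165) = 288, σ(166) = 252, σ(167) = 168, σ(168) = 480, σ(169) = 183, σ(170) = 324, σ(171) = 260, σ(172) = 308, σ(173) = 174, σ(174) = 360, σ(175) = 248, σ(176) = 372, σ(177) = 240, σ(178) = 270, σ(179) = 180, σ(180) = 546, σ(181) = 182, σ(182) = 336, σ(183) = 248, σ(184) = 360, σ(185) = 228, σ(186) = 384, σ(187) = 216, σ(188) = 336, σ(189) = 320, σ(190) = 360, σ(191) = 192, σ(192) = 508, σ(193) = 194. Summing all 193 values: 30684. (Average order: Σ_{n ≤ x} σ(n) ~ (π²/12) x². For x = 193, (π²/12)·193² ≈ 30636.07.)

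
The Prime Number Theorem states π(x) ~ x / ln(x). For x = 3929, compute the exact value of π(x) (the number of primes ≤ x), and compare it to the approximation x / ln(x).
π(3929) = 545;  x/ln(x) ≈ 474.74;  relative error ≈ 12.89%.

Directly count primes up to 3929: π(3929) = 545. The PNT approximation gives 3929/ln(3929) ≈ 3929/8.27614 ≈ 474.74. Relative error (π(x) − x/ln(x)) / π(x) ≈ 12.89%; the approximation is known to undercount slightly (Li(x) is a better estimate).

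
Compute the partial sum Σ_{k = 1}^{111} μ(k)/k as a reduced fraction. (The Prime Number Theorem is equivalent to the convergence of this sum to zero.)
Σ μ(k)/k = -678316192822146162262092815134314936522301/39962142402550705168325165981723972810713890

Values of μ(k) for 1 ≤ k ≤ 111: μ(1) = 1, μ(2) = -1, μ(3) = -1, μ(5) = -1, μ(6) = 1, μ(7) = -1, μ(10) = 1, μ(11) = -1, μ(13) = -1, μ(14) = 1, μ(15) = 1, μ(17) = -1, μ(19) = -1, μ(21) = 1, μ(22) = 1, μ(23) = -1, μ(26) = 1, μ(29) = -1, μ(30) = -1, μ(31) = -1, μ(33) = 1, μ(34) = 1, μ(35) = 1, μ(37) = -1, μ(38) = 1, μ(39) = 1, μ(41) = -1, μ(42) = -1, μ(43) = -1, μ(46) = 1, μ(47) = -1, μ(51) = 1, μ(53) = -1, μ(55) = 1, μ(57) = 1, μ(58) = 1, μ(59) = -1, μ(61) = -1, μ(62) = 1, μ(65) = 1, μ(66) = -1, μ(67) = -1, μ(69) = 1, μ(70) = -1, μ(71) = -1, μ(73) = -1, μ(74) = 1, μ(77) = 1, μ(78) = -1, μ(79) = -1, μ(82) = 1, μ(83) = -1, μ(85) = 1, μ(86) = 1, μ(87) = 1, μ(89) = -1, μ(91) = 1, μ(93) = 1, μ(94) = 1, μ(95) = 1, μ(97) = -1, μ(101) = -1, μ(102) = -1, μ(103) = -1, μ(105) = -1, μ(106) = 1, μ(107) = -1, μ(109) = -1, μ(110) = -1, μ(111) = 1, with μ = 0 on non-squarefree integers. Summing μ(k)/k for k where μ(k) ≠ 0 gives -678316192822146162262092815134314936522301/39962142402550705168325165981723972810713890 ≈ -0.0170. (PNT ⟺ this sum → 0 as n → ∞.)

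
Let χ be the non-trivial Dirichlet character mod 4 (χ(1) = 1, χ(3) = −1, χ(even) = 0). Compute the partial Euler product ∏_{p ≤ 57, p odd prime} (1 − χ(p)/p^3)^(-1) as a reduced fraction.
∏ = 825131832927904152751703886265311831503045/851571808026684219819301170519057245405184

The odd primes p ≤ 57 are [3, 5, 7, 11, 13, 17, 19, 23, 29, 31, 37, 41, 43, 47, 53]. For each, χ(p) = 1 if p ≡ 1 mod 4, χ(p) = −1 if p ≡ 3 mod 4. Taking (1 − χ(p)/p^3)^(-1) = p^3/(p^3 − χ(p)): (1 − (-1)/3^3)^(-1) · (1 − (1)/5^3)^(-1) · (1 − (-1)/7^3)^(-1) · (1 − (-1)/11^3)^(-1) · (1 − (1)/13^3)^(-1) · (1 − (1)/17^3)^(-1) · (1 − (-1)/19^3)^(-1) · (1 − (-1)/23^3)^(-1) · (1 − (1)/29^3)^(-1) · (1 − (-1)/31^3)^(-1) · (1 − (1)/37^3)^(-1) · (1 − (1)/41^3)^(-1) · (1 − (-1)/43^3)^(-1) · (1 − (-1)/47^3)^(-1) · (1 − (1)/53^3)^(-1) = 825131832927904152751703886265311831503045/851571808026684219819301170519057245405184.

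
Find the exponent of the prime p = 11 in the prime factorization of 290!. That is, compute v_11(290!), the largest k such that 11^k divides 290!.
v_11(290!) = 28

Legendre's formula: v_p(n!) = Σ_{k ≥ 1} ⌊n / p^k⌋. For p = 11, n = 290, the terms are:
  ⌊290/11^1⌋ = ⌊290/11⌋ = 26
  ⌊290/11^2⌋ = ⌊290/121⌋ = 2
(the next term ⌊290/11^3⌋ = 0, terminating the sum). Summing: v_11(290!) = 26 + 2 = 28.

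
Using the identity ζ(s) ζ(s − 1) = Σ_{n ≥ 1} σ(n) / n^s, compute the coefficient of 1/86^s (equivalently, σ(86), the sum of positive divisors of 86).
σ(86) = 132

In the product (Σ m^0/m^s)(Σ k / k^s) = Σ (Σ_{d | n} d) / n^s, the coefficient of 1/n^s is σ(n) = Σ_{d | n} d. For n = 86, divisors are [1, 2, 43, 86]; summing: σ(86) = 132.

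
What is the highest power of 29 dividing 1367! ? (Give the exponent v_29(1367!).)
v_29(1367!) = 48

Legendre's formula: v_p(n!) = Σ_{k ≥ 1} ⌊n / p^k⌋. For p = 29, n = 1367, the terms are:
  ⌊1367/29^1⌋ = ⌊1367/29⌋ = 47
  ⌊1367/29^2⌋ = ⌊1367/841⌋ = 1
(the next term ⌊1367/29^3⌋ = 0, terminating the sum). Summing: v_29(1367!) = 47 + 1 = 48.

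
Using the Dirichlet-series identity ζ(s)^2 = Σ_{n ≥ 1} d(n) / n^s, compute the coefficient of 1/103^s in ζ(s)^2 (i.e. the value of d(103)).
d(103) = 2

ζ(s)^2 = (Σ 1/m^s)(Σ 1/k^s). The coefficient of 1/n^s in the product is the number of ordered pairs (m, k) with mk = n, which equals d(n). For n = 103, divisors are [1, 103], so d(103) = 2.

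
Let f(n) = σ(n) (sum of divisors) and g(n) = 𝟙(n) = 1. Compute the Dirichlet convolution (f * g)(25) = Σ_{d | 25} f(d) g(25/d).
(σ * 𝟙)(25) = 38

Divisors of 25: [1, 5, 25]. For each d | 25:
  d = 1: σ(1) · 𝟙(25/1) = 1 · 1 = 1
  d = 5: σ(5) · 𝟙(25/5) = 6 · 1 = 6
  d = 25: σ(25) · 𝟙(25/25) = 31 · 1 = 31
Summing: (σ * 𝟙)(25) = 1 + 6 + 31 = 38.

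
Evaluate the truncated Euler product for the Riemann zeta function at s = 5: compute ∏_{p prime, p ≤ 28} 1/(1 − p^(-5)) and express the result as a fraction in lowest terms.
∏ = 582482264223124461788463317320875/561738592476112179351889397970176

The primes p ≤ 28 are [2, 3, 5, 7, 11, 13, 17, 19, 23]. For each prime, (1 − 1/p^5)^(-1) = p^5 / (p^5 − 1). The product is (1 − 1/2^5)^(-1), (1 − 1/3^5)^(-1), (1 − 1/5^5)^(-1), (1 − 1/7^5)^(-1), (1 − 1/11^5)^(-1), (1 − 1/13^5)^(-1), (1 − 1/17^5)^(-1), (1 − 1/19^5)^(-1), (1 − 1/23^5)^(-1) = ∏ p^5 / (p^5 − 1) = 582482264223124461788463317320875/561738592476112179351889397970176.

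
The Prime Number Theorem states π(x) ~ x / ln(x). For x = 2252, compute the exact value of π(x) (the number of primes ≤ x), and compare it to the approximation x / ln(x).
π(2252) = 335;  x/ln(x) ≈ 291.73;  relative error ≈ 12.92%.

Directly count primes up to 2252: π(2252) = 335. The PNT approximation gives 2252/ln(2252) ≈ 2252/7.71957 ≈ 291.73. Relative error (π(x) − x/ln(x)) / π(x) ≈ 12.92%; the approximation is known to undercount slightly (Li(x) is a better estimate).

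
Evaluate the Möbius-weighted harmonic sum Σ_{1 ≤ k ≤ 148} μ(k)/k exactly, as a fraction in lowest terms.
Σ μ(k)/k = 66670440746206079837278951558338834430808994180477323/3338215550199730022503077710549980019122111551066811030

Values of μ(k) for 1 ≤ k ≤ 148: μ(1) = 1, μ(2) = -1, μ(3) = -1, μ(5) = -1, μ(6) = 1, μ(7) = -1, μ(10) = 1, μ(11) = -1, μ(13) = -1, μ(14) = 1, μ(15) = 1, μ(17) = -1, μ(19) = -1, μ(21) = 1, μ(22) = 1, μ(23) = -1, μ(26) = 1, μ(29) = -1, μ(30) = -1, μ(31) = -1, μ(33) = 1, μ(34) = 1, μ(35) = 1, μ(37) = -1, μ(38) = 1, μ(39) = 1, μ(41) = -1, μ(42) = -1, μ(43) = -1, μ(46) = 1, μ(47) = -1, μ(51) = 1, μ(53) = -1, μ(55) = 1, μ(57) = 1, μ(58) = 1, μ(59) = -1, μ(61) = -1, μ(62) = 1, μ(65) = 1, μ(66) = -1, μ(67) = -1, μ(69) = 1, μ(70) = -1, μ(71) = -1, μ(73) = -1, μ(74) = 1, μ(77) = 1, μ(78) = -1, μ(79) = -1, μ(82) = 1, μ(83) = -1, μ(85) = 1, μ(86) = 1, μ(87) = 1, μ(89) = -1, μ(91) = 1, μ(93) = 1, μ(94) = 1, μ(95) = 1, μ(97) = -1, μ(101) = -1, μ(102) = -1, μ(103) = -1, μ(105) = -1, μ(106) = 1, μ(107) = -1, μ(109) = -1, μ(110) = -1, μ(111) = 1, μ(113) = -1, μ(114) = -1, μ(115) = 1, μ(118) = 1, μ(119) = 1, μ(122) = 1, μ(123) = 1, μ(127) = -1, μ(129) = 1, μ(130) = -1, μ(131) = -1, μ(133) = 1, μ(134) = 1, μ(137) = -1, μ(138) = -1, μ(139) = -1, μ(141) = 1, μ(142) = 1, μ(143) = 1, μ(145) = 1, μ(146) = 1, with μ = 0 on non-squarefree integers. Summing μ(k)/k for k where μ(k) ≠ 0 gives 66670440746206079837278951558338834430808994180477323/3338215550199730022503077710549980019122111551066811030 ≈ 0.0200. (PNT ⟺ this sum → 0 as n → ∞.)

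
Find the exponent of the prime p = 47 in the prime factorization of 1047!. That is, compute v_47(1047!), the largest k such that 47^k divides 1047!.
v_47(1047!) = 22

Legendre's formula: v_p(n!) = Σ_{k ≥ 1} ⌊n / p^k⌋. For p = 47, n = 1047, the terms are:
  ⌊1047/47^1⌋ = ⌊1047/47⌋ = 22
(the next term ⌊1047/47^2⌋ = 0, terminating the sum). Summing: v_47(1047!) = 22 = 22.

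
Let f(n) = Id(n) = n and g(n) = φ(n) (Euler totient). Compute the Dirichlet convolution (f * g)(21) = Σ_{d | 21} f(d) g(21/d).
(Id * φ)(21) = 65

Divisors of 21: [1, 3, 7, 21]. For each d | 21:
  d = 1: Id(1) · φ(21/1) = 1 · 12 = 12
  d = 3: Id(3) · φ(21/3) = 3 · 6 = 18
  d = 7: Id(7) · φ(21/7) = 7 · 2 = 14
  d = 21: Id(21) · φ(21/21) = 21 · 1 = 21
Summing: (Id * φ)(21) = 12 + 18 + 14 + 21 = 65.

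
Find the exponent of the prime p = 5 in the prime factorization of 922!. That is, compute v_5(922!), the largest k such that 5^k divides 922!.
v_5(922!) = 228

Legendre's formula: v_p(n!) = Σ_{k ≥ 1} ⌊n / p^k⌋. For p = 5, n = 922, the terms are:
  ⌊922/5^1⌋ = ⌊922/5⌋ = 184
  ⌊922/5^2⌋ = ⌊922/25⌋ = 36
  ⌊922/5^3⌋ = ⌊922/125⌋ = 7
  ⌊922/5^4⌋ = ⌊922/625⌋ = 1
(the next term ⌊922/5^5⌋ = 0, terminating the sum). Summing: v_5(922!) = 184 + 36 + 7 + 1 = 228.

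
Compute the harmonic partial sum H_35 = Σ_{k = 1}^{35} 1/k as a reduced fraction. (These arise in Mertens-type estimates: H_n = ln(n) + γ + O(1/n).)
H_35 = 54437269998109/13127595717600

Direct summation: H_35 = 1 + 1/2 + ... + 1/35. The least common denominator is lcm(1, ..., 35) = 144403552893600; over this denominator the numerator is 144403552893600 + 72201776446800 + 48134517631200 + 36100888223400 + 28880710578720 + 24067258815600 + 20629078984800 + 18050444111700 + 16044839210400 + 14440355289360 + 13127595717600 + 12033629407800 + 11107965607200 + 10314539492400 + 9626903526240 + 9025222055850 + 8494326640800 + 8022419605200 + 7600186994400 + 7220177644680 + 6876359661600 + 6563797858800 + 6278415343200 + 6016814703900 + 5776142115744 + 5553982803600 + 5348279736800 + 5157269746200 + 4979432858400 + 4813451763120 + 4658179125600 + 4512611027925 + 4375865239200 + 4247163320400 + 4125815796960 = 598809969979199, so H_35 = 598809969979199/144403552893600; reducing by gcd(598809969979199, 144403552893600) = 11 gives 54437269998109/13127595717600 ≈ 4.14678. (The PNT-adjacent estimate ln(35) + γ ≈ 4.13256 matches within O(1/n).)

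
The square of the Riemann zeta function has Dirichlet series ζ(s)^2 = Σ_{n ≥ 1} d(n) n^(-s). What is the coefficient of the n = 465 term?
d(465) = 8

ζ(s)^2 = (Σ 1/m^s)(Σ 1/k^s). The coefficient of 1/n^s in the product is the number of ordered pairs (m, k) with mk = n, which equals d(n). For n = 465, divisors are [1, 3, 5, 15, 31, 93, 155, 465], so d(465) = 8.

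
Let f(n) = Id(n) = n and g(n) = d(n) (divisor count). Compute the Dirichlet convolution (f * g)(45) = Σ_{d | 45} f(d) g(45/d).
(Id * d)(45) = 126

Divisors of 45: [1, 3, 5, 9, 15, 45]. For each d | 45:
  d = 1: Id(1) · d(45/1) = 1 · 6 = 6
  d = 3: Id(3) · d(45/3) = 3 · 4 = 12
  d = 5: Id(5) · d(45/5) = 5 · 3 = 15
  d = 9: Id(9) · d(45/9) = 9 · 2 = 18
  d = 15: Id(15) · d(45/15) = 15 · 2 = 30
  d = 45: Id(45) · d(45/45) = 45 · 1 = 45
Summing: (Id * d)(45) = 6 + 12 + 15 + 18 + 30 + 45 = 126.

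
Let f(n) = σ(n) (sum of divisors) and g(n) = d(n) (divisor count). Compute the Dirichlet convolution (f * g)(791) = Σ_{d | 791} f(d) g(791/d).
(σ * d)(791) = 1160

Divisors of 791: [1, 7, 113, 791]. For each d | 791:
  d = 1: σ(1) · d(791/1) = 1 · 4 = 4
  d = 7: σ(7) · d(791/7) = 8 · 2 = 16
  d = 113: σ(113) · d(791/113) = 114 · 2 = 228
  d = 791: σ(791) · d(791/791) = 912 · 1 = 912
Summing: (σ * d)(791) = 4 + 16 + 228 + 912 = 1160.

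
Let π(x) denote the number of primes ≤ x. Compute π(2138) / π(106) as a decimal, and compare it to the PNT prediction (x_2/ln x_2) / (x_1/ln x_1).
π(2138)/π(106) = 322/27 ≈ 11.9259;  PNT prediction ≈ 12.2673.

π(106) = 27 and π(2138) = 322, so π(2138)/π(106) ≈ 11.9259. The PNT-predicted ratio is (2138/ln(2138)) / (106/ln(106)) ≈ 12.2673. The two agree to within a few percent, as expected.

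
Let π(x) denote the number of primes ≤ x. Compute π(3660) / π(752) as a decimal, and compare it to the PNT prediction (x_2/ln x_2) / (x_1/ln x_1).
π(3660)/π(752) = 511/133 ≈ 3.8421;  PNT prediction ≈ 3.9284.

π(752) = 133 and π(3660) = 511, so π(3660)/π(752) ≈ 3.8421. The PNT-predicted ratio is (3660/ln(3660)) / (752/ln(752)) ≈ 3.9284. The two agree to within a few percent, as expected.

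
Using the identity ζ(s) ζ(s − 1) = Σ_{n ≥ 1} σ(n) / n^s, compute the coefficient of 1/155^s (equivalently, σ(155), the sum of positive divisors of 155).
σ(155) = 192

In the product (Σ m^0/m^s)(Σ k / k^s) = Σ (Σ_{d | n} d) / n^s, the coefficient of 1/n^s is σ(n) = Σ_{d | n} d. For n = 155, divisors are [1, 5, 31, 155]; summing: σ(155) = 192.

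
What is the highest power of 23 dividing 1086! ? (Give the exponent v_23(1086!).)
v_23(1086!) = 49

Legendre's formula: v_p(n!) = Σ_{k ≥ 1} ⌊n / p^k⌋. For p = 23, n = 1086, the terms are:
  ⌊1086/23^1⌋ = ⌊1086/23⌋ = 47
  ⌊1086/23^2⌋ = ⌊1086/529⌋ = 2
(the next term ⌊1086/23^3⌋ = 0, terminating the sum). Summing: v_23(1086!) = 47 + 2 = 49.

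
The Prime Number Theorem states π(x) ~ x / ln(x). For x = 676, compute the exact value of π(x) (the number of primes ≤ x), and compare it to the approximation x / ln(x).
π(676) = 122;  x/ln(x) ≈ 103.74;  relative error ≈ 14.97%.

Directly count primes up to 676: π(676) = 122. The PNT approximation gives 676/ln(676) ≈ 676/6.51619 ≈ 103.74. Relative error (π(x) − x/ln(x)) / π(x) ≈ 14.97%; the approximation is known to undercount slightly (Li(x) is a better estimate).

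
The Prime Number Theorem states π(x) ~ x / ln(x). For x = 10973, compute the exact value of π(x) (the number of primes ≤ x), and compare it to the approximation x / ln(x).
π(10973) = 1332;  x/ln(x) ≈ 1179.49;  relative error ≈ 11.45%.

Directly count primes up to 10973: π(10973) = 1332. The PNT approximation gives 10973/ln(10973) ≈ 10973/9.30319 ≈ 1179.49. Relative error (π(x) − x/ln(x)) / π(x) ≈ 11.45%; the approximation is known to undercount slightly (Li(x) is a better estimate).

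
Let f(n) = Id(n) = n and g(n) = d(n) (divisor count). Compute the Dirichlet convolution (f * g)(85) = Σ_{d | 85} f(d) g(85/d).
(Id * d)(85) = 133

Divisors of 85: [1, 5, 17, 85]. For each d | 85:
  d = 1: Id(1) · d(85/1) = 1 · 4 = 4
  d = 5: Id(5) · d(85/5) = 5 · 2 = 10
  d = 17: Id(17) · d(85/17) = 17 · 2 = 34
  d = 85: Id(85) · d(85/85) = 85 · 1 = 85
Summing: (Id * d)(85) = 4 + 10 + 34 + 85 = 133.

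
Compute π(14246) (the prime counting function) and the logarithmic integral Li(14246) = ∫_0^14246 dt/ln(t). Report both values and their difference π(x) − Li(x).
π(14246) = 1673;  Li(14246) ≈ 1698.00;  π(x) − Li(x) ≈ -25.00.

Direct count of primes ≤ 14246 gives π(14246) = 1673. Numerical evaluation of the logarithmic integral gives Li(14246) ≈ 1698.00. The difference π(x) − Li(x) ≈ -25.00 is typically negative for small/moderate x (Li(x) overestimates), though Littlewood's theorem shows this sign changes infinitely often.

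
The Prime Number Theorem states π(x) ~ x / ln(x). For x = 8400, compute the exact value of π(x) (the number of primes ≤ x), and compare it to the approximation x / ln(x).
π(8400) = 1051;  x/ln(x) ≈ 929.62;  relative error ≈ 11.55%.

Directly count primes up to 8400: π(8400) = 1051. The PNT approximation gives 8400/ln(8400) ≈ 8400/9.03599 ≈ 929.62. Relative error (π(x) − x/ln(x)) / π(x) ≈ 11.55%; the approximation is known to undercount slightly (Li(x) is a better estimate).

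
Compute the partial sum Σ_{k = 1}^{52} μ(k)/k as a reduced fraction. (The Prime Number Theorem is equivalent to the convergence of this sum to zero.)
Σ μ(k)/k = -184943596214571/204963260862830470

Values of μ(k) for 1 ≤ k ≤ 52: μ(1) = 1, μ(2) = -1, μ(3) = -1, μ(5) = -1, μ(6) = 1, μ(7) = -1, μ(10) = 1, μ(11) = -1, μ(13) = -1, μ(14) = 1, μ(15) = 1, μ(17) = -1, μ(19) = -1, μ(21) = 1, μ(22) = 1, μ(23) = -1, μ(26) = 1, μ(29) = -1, μ(30) = -1, μ(31) = -1, μ(33) = 1, μ(34) = 1, μ(35) = 1, μ(37) = -1, μ(38) = 1, μ(39) = 1, μ(41) = -1, μ(42) = -1, μ(43) = -1, μ(46) = 1, μ(47) = -1, μ(51) = 1, with μ = 0 on non-squarefree integers. Summing μ(k)/k for k where μ(k) ≠ 0 gives -184943596214571/204963260862830470 ≈ -0.0009. (PNT ⟺ this sum → 0 as n → ∞.)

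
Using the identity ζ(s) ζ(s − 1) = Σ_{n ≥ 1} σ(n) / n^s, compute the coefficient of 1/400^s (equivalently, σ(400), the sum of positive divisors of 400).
σ(400) = 961

In the product (Σ m^0/m^s)(Σ k / k^s) = Σ (Σ_{d | n} d) / n^s, the coefficient of 1/n^s is σ(n) = Σ_{d | n} d. For n = 400, divisors are [1, 2, 4, 5, 8, 10, 16, 20, 25, 40, 50, 80, 100, 200, 400]; summing: σ(400) = 961.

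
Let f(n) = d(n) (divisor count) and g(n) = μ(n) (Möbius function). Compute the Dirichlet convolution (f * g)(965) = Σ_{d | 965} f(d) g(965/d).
(d * μ)(965) = 1

Divisors of 965: [1, 5, 193, 965]. For each d | 965:
  d = 1: d(1) · μ(965/1) = 1 · 1 = 1
  d = 5: d(5) · μ(965/5) = 2 · -1 = -2
  d = 193: d(193) · μ(965/193) = 2 · -1 = -2
  d = 965: d(965) · μ(965/965) = 4 · 1 = 4
Summing: (d * μ)(965) = 1 + -2 + -2 + 4 = 1.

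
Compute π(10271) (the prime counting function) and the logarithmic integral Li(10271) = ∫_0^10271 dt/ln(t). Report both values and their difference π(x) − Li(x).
π(10271) = 1260;  Li(10271) ≈ 1275.52;  π(x) − Li(x) ≈ -15.52.

Direct count of primes ≤ 10271 gives π(10271) = 1260. Numerical evaluation of the logarithmic integral gives Li(10271) ≈ 1275.52. The difference π(x) − Li(x) ≈ -15.52 is typically negative for small/moderate x (Li(x) overestimates), though Littlewood's theorem shows this sign changes infinitely often.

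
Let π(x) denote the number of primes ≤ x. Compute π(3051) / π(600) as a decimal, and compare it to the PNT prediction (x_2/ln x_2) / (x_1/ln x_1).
π(3051)/π(600) = 437/109 ≈ 4.0092;  PNT prediction ≈ 4.0543.

π(600) = 109 and π(3051) = 437, so π(3051)/π(600) ≈ 4.0092. The PNT-predicted ratio is (3051/ln(3051)) / (600/ln(600)) ≈ 4.0543. The two agree to within a few percent, as expected.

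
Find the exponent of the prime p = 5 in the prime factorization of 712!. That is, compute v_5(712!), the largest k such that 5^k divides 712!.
v_5(712!) = 176

Legendre's formula: v_p(n!) = Σ_{k ≥ 1} ⌊n / p^k⌋. For p = 5, n = 712, the terms are:
  ⌊712/5^1⌋ = ⌊712/5⌋ = 142
  ⌊712/5^2⌋ = ⌊712/25⌋ = 28
  ⌊712/5^3⌋ = ⌊712/125⌋ = 5
  ⌊712/5^4⌋ = ⌊712/625⌋ = 1
(the next term ⌊712/5^5⌋ = 0, terminating the sum). Summing: v_5(712!) = 142 + 28 + 5 + 1 = 176.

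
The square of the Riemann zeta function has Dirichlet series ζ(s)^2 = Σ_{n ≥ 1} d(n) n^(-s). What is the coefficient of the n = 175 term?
d(175) = 6

ζ(s)^2 = (Σ 1/m^s)(Σ 1/k^s). The coefficient of 1/n^s in the product is the number of ordered pairs (m, k) with mk = n, which equals d(n). For n = 175, divisors are [1, 5, 7, 25, 35, 175], so d(175) = 6.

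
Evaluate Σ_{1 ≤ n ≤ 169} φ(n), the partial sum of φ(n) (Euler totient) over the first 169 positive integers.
Σ_{n ≤ 169} φ(n) = 8766

Compute φ(n) for each 1 ≤ n ≤ 169: φ(1) = 1, φ(2) = 1, φ(3) = 2, φ(4) = 2, φ(5) = 4, φ(6) = 2, φ(7) = 6, φ(8) = 4, φ(9) = 6, φ(10) = 4, φ(11) = 10, φ(12) = 4, φ(13) = 12, φ(14) = 6, φ(15) = 8, φ(16) = 8, φ(17) = 16, φ(18) = 6, φ(19) = 18, φ(20) = 8, φ(21) = 12, φ(22) = 10, φ(23) = 22, φ(24) = 8, φ(25) = 20, φ(26) = 12, φ(27) = 18, φ(28) = 12, φ(29) = 28, φ(30) = 8, φ(31) = 30, φ(32) = 16, φ(33) = 20, φ(34) = 16, φ(35) = 24, φ(36) = 12, φ(37) = 36, φ(38) = 18, φ(39) = 24, φ(40) = 16, φ(41) = 40, φ(42) = 12, φ(43) = 42, φ(44) = 20, φ(45) = 24, φ(46) = 22, φ(47) = 46, φ(48) = 16, φ(49) = 42, φ(50) = 20, φ(51) = 32, φ(52) = 24, φ(53) = 52, φ(54) = 18, φ(55) = 40, φ(56) = 24, φ(57) = 36, φ(58) = 28, φ(59) = 58, φ(60) = 16, φ(61) = 60, φ(62) = 30, φ(63) = 36, φ(64) = 32, φ(65) = 48, φ(66) = 20, φ(67) = 66, φ(68) = 32, φ(69) = 44, φ(70) = 24, φ(71) = 70, φ(72) = 24, φ(73) = 72, φ(74) = 36, φ(75) = 40, φ(76) = 36, φ(77) = 60, φ(78) = 24, φ(79) = 78, φ(80) = 32, φ(81) = 54, φ(82) = 40, φ(83) = 82, φ(84) = 24, φ(85) = 64, φ(86) = 42, φ(87) = 56, φ(88) = 40, φ(89) = 88, φ(90) = 24, φ(91) = 72, φ(92) = 44, φ(93) = 60, φ(94) = 46, φ(95) = 72, φ(96) = 32, φ(97) = 96, φ(98) = 42, φ(99) = 60, φ(100) = 40, φ(101) = 100, φ(102) = 32, φ(103) = 102, φ(104) = 48, φ(105) = 48, φ(106) = 52, φ(107) = 106, φ(108) = 36, φ(109) = 108, φ(110) = 40, φ(111) = 72, φ(112) = 48, φ(113) = 112, φ(114) = 36, φ(115) = 88, φ(116) = 56, φ(117) = 72, φ(118) = 58, φ(119) = 96, φ(120) = 32, φ(121) = 110, φ(122) = 60, φ(123) = 80, φ(124) = 60, φ(125) = 100, φ(126) = 36, φ(127) = 126, φ(128) = 64, φ(129) = 84, φ(130) = 48, φ(131) = 130, φ(132) = 40, φ(133) = 108, φ(134) = 66, φ(135) = 72, φ(136) = 64, φ(137) = 136, φ(138) = 44, φ(139) = 138, φ(140) = 48, φ(141) = 92, φ(142) = 70, φ(143) = 120, φ(144) = 48, φ(145) = 112, φ(146) = 72, φ(147) = 84, φ(148) = 72, φ(149) = 148, φ(150) = 40, φ(151) = 150, φ(152) = 72, φ(153) = 96, φ(154) = 60, φ(155) = 120, φ(156) = 48, φ(157) = 156, φ(158) = 78, φ(159) = 104, φ(160) = 64, φ(161) = 132, φ(162) = 54, φ(163) = 162, φ(164) = 80, φ(165) = 80, φ(166) = 82, φ(167) = 166, φ(168) = 48, φ(169) = 156. Summing all 169 values: 8766. (Average order: Σ_{n ≤ x} φ(n) ~ (3/π²) x². For x = 169, (3/π²)·169² ≈ 8681.50.)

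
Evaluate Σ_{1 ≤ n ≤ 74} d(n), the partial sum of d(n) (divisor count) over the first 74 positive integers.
Σ_{n ≤ 74} d(n) = 332

Compute d(n) for each 1 ≤ n ≤ 74: d(1) = 1, d(2) = 2, d(3) = 2, d(4) = 3, d(5) = 2, d(6) = 4, d(7) = 2, d(8) = 4, d(9) = 3, d(10) = 4, d(11) = 2, d(12) = 6, d(13) = 2, d(14) = 4, d(15) = 4, d(16) = 5, d(17) = 2, d(18) = 6, d(19) = 2, d(20) = 6, d(21) = 4, d(22) = 4, d(23) = 2, d(24) = 8, d(25) = 3, d(26) = 4, d(27) = 4, d(28) = 6, d(29) = 2, d(30) = 8, d(31) = 2, d(32) = 6, d(33) = 4, d(34) = 4, d(35) = 4, d(36) = 9, d(37) = 2, d(38) = 4, d(39) = 4, d(40) = 8, d(41) = 2, d(42) = 8, d(43) = 2, d(44) = 6, d(45) = 6, d(46) = 4, d(47) = 2, d(48) = 10, d(49) = 3, d(50) = 6, d(51) = 4, d(52) = 6, d(53) = 2, d(54) = 8, d(55) = 4, d(56) = 8, d(57) = 4, d(58) = 4, d(59) = 2, d(60) = 12, d(61) = 2, d(62) = 4, d(63) = 6, d(64) = 7, d(65) = 4, d(66) = 8, d(67) = 2, d(68) = 6, d(69) = 4, d(70) = 8, d(71) = 2, d(72) = 12, d(73) = 2, d(74) = 4. Summing all 74 values: 332. (Dirichlet's divisor formula: Σ_{n ≤ x} d(n) = x ln(x) + (2γ − 1) x + O(√x). For x = 74, the asymptotic estimate is ≈ 329.93.)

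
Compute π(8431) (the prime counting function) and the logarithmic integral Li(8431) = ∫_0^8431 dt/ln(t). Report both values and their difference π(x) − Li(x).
π(8431) = 1055;  Li(8431) ≈ 1074.23;  π(x) − Li(x) ≈ -19.23.

Direct count of primes ≤ 8431 gives π(8431) = 1055. Numerical evaluation of the logarithmic integral gives Li(8431) ≈ 1074.23. The difference π(x) − Li(x) ≈ -19.23 is typically negative for small/moderate x (Li(x) overestimates), though Littlewood's theorem shows this sign changes infinitely often.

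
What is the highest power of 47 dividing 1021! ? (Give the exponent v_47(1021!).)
v_47(1021!) = 21

Legendre's formula: v_p(n!) = Σ_{k ≥ 1} ⌊n / p^k⌋. For p = 47, n = 1021, the terms are:
  ⌊1021/47^1⌋ = ⌊1021/47⌋ = 21
(the next term ⌊1021/47^2⌋ = 0, terminating the sum). Summing: v_47(1021!) = 21 = 21.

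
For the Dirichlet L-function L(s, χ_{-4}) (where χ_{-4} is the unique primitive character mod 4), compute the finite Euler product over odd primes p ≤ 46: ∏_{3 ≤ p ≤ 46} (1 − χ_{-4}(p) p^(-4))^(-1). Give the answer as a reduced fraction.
∏ = 86895436242675250318069981336761703653427013/87866829265048200003921257481906011724840960

The odd primes p ≤ 46 are [3, 5, 7, 11, 13, 17, 19, 23, 29, 31, 37, 41, 43]. For each, χ(p) = 1 if p ≡ 1 mod 4, χ(p) = −1 if p ≡ 3 mod 4. Taking (1 − χ(p)/p^4)^(-1) = p^4/(p^4 − χ(p)): (1 − (-1)/3^4)^(-1) · (1 − (1)/5^4)^(-1) · (1 − (-1)/7^4)^(-1) · (1 − (-1)/11^4)^(-1) · (1 − (1)/13^4)^(-1) · (1 − (1)/17^4)^(-1) · (1 − (-1)/19^4)^(-1) · (1 − (-1)/23^4)^(-1) · (1 − (1)/29^4)^(-1) · (1 − (-1)/31^4)^(-1) · (1 − (1)/37^4)^(-1) · (1 − (1)/41^4)^(-1) · (1 − (-1)/43^4)^(-1) = 86895436242675250318069981336761703653427013/87866829265048200003921257481906011724840960.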